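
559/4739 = 559/4739 = 0.12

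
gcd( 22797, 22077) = 9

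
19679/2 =19679/2 = 9839.50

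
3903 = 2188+1715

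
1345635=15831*85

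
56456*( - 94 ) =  - 5306864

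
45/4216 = 45/4216 = 0.01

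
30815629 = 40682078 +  - 9866449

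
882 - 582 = 300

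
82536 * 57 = 4704552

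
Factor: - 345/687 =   -  115/229 = -5^1*23^1*229^(  -  1 )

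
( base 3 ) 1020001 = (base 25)1AH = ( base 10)892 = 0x37C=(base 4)31330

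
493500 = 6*82250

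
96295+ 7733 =104028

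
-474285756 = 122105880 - 596391636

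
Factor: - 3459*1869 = - 6464871 = - 3^2*7^1 * 89^1*1153^1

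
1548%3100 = 1548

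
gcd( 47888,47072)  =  16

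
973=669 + 304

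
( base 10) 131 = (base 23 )5G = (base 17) 7c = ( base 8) 203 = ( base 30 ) 4B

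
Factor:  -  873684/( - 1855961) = 2^2*3^2*7^1*3467^1*1855961^ ( - 1)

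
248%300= 248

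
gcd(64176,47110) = 14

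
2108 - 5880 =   -  3772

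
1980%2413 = 1980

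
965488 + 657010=1622498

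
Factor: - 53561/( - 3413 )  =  19^1  *  2819^1*3413^( - 1 )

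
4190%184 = 142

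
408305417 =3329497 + 404975920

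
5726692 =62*92366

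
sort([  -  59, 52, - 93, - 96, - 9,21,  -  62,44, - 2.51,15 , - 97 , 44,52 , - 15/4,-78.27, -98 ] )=[ - 98, - 97, - 96, - 93, - 78.27, - 62, - 59,-9,  -  15/4,-2.51,15,  21,44,44,  52,52] 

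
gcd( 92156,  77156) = 4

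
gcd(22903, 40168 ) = 1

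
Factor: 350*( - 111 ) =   -  38850 = - 2^1*3^1*5^2*7^1*37^1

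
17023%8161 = 701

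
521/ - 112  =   - 5 + 39/112 = - 4.65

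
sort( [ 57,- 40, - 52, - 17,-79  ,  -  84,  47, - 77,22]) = [ - 84,-79, - 77, - 52, - 40, - 17,  22,47,57]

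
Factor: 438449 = 11^1*23^1*1733^1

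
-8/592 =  - 1/74 = - 0.01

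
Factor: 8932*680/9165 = 2^5*3^( - 1 ) * 7^1*11^1*13^( - 1) * 17^1*29^1*47^( - 1) = 1214752/1833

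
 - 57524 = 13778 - 71302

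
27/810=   1/30 = 0.03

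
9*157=1413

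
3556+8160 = 11716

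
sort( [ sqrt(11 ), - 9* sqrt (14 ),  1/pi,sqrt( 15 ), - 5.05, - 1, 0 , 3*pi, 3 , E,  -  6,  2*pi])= [ - 9  *sqrt(14 ), - 6,  -  5.05 , - 1, 0, 1/pi, E , 3, sqrt ( 11 ) , sqrt(15),2 * pi, 3*pi]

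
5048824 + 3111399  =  8160223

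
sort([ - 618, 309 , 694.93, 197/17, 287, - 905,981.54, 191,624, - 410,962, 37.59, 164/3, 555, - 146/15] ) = [ - 905, - 618, - 410, - 146/15,197/17, 37.59, 164/3, 191,287, 309, 555,624, 694.93, 962,  981.54] 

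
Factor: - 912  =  -2^4 *3^1*19^1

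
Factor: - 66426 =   -  2^1*3^1 *11071^1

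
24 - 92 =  - 68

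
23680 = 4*5920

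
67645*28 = 1894060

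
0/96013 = 0=0.00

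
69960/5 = 13992 = 13992.00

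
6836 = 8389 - 1553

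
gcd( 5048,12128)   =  8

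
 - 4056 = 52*( - 78)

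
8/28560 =1/3570 = 0.00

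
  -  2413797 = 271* ( - 8907 )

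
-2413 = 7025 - 9438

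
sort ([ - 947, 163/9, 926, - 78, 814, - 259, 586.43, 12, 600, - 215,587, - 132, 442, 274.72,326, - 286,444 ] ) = [ - 947, - 286, - 259,-215, - 132, - 78,12, 163/9, 274.72,326,442, 444, 586.43, 587, 600, 814, 926 ] 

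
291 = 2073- 1782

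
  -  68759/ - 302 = 68759/302 = 227.68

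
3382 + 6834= 10216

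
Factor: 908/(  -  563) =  - 2^2*227^1*563^( - 1) 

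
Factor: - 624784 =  - 2^4*17^1*2297^1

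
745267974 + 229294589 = 974562563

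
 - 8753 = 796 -9549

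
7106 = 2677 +4429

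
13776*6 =82656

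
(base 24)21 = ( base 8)61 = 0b110001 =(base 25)1O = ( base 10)49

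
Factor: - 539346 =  - 2^1*3^1*89891^1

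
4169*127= 529463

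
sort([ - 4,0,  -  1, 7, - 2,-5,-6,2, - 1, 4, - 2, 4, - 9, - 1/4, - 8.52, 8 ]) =[ - 9, - 8.52, - 6, - 5, - 4, - 2, - 2, - 1, - 1,-1/4, 0, 2, 4, 4, 7 , 8 ] 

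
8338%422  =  320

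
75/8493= 25/2831 = 0.01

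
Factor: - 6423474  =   - 2^1 * 3^1 * 1070579^1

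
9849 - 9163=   686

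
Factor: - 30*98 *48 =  - 2^6*3^2*5^1*7^2= - 141120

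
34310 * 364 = 12488840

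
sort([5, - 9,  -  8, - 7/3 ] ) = [-9, - 8, - 7/3,5]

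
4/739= 4/739 = 0.01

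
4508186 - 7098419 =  - 2590233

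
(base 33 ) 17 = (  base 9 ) 44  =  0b101000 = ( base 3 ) 1111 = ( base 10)40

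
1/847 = 1/847 = 0.00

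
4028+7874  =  11902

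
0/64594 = 0= 0.00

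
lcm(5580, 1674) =16740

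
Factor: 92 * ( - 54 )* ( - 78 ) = 2^4*3^4*13^1*23^1 = 387504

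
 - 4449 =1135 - 5584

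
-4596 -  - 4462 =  - 134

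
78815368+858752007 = 937567375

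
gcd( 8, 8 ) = 8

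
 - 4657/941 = - 4657/941 = - 4.95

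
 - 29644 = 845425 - 875069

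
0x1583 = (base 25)8k7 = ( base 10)5507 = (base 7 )22025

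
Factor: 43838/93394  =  7^( - 2)* 23^1 =23/49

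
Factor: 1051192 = 2^3*23^1*29^1*197^1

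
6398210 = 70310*91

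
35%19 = 16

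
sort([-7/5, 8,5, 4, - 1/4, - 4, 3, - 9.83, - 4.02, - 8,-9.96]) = [ - 9.96, - 9.83, - 8, - 4.02, - 4, - 7/5, - 1/4, 3 , 4, 5,8 ] 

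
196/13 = 196/13 =15.08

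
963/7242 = 321/2414 = 0.13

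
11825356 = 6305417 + 5519939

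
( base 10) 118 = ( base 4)1312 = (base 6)314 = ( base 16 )76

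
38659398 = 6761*5718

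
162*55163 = 8936406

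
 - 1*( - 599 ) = 599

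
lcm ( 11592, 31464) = 220248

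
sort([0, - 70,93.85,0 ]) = [ - 70, 0,0, 93.85 ] 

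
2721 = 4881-2160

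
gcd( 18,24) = 6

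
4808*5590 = 26876720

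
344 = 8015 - 7671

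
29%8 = 5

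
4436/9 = 4436/9  =  492.89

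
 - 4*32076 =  - 128304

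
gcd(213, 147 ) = 3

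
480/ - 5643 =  - 160/1881 = - 0.09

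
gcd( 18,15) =3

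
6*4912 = 29472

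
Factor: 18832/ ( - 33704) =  - 214/383=- 2^1 * 107^1*383^( - 1 )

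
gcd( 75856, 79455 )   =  1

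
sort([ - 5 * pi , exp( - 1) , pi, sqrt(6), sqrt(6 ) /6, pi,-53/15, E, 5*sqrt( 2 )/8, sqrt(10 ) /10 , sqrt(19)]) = [- 5*pi, - 53/15,sqrt ( 10)/10,exp ( - 1),sqrt(6)/6,5*sqrt(2 ) /8, sqrt(6),E , pi,pi,sqrt( 19)]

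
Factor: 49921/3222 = 2^(-1) * 3^( - 2 )*179^(-1 )*49921^1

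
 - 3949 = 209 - 4158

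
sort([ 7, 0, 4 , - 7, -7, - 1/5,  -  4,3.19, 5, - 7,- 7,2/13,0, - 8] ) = [ - 8 , - 7,- 7, - 7,-7, - 4,- 1/5, 0, 0, 2/13, 3.19,  4, 5,7] 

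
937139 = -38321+975460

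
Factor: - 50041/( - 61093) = 163^1*199^( - 1 ) = 163/199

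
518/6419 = 74/917  =  0.08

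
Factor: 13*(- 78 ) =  - 2^1*3^1*13^2 =-1014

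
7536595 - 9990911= - 2454316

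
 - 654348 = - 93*7036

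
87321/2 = 87321/2=43660.50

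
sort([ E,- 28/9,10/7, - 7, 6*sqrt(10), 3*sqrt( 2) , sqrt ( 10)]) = [ - 7 , - 28/9 , 10/7, E, sqrt (10 ), 3*sqrt(2) , 6*sqrt( 10 )]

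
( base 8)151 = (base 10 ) 105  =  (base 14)77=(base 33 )36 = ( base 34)33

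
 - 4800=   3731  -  8531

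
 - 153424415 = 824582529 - 978006944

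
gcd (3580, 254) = 2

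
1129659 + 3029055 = 4158714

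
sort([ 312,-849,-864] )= [-864 ,  -  849, 312] 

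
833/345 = 833/345 = 2.41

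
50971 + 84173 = 135144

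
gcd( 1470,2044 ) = 14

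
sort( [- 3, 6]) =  [-3,  6 ] 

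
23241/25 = 23241/25 = 929.64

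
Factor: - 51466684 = -2^2*17^1*379^1 * 1997^1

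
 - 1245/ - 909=415/303 = 1.37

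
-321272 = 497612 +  - 818884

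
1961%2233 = 1961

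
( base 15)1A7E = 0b1011001110000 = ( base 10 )5744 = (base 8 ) 13160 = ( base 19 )FH6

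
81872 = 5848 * 14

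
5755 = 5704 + 51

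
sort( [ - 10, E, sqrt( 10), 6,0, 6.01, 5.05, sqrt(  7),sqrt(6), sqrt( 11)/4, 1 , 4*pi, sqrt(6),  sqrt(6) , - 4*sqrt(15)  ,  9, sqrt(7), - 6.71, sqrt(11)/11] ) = [ - 4*sqrt(15 ), - 10, - 6.71 , 0,sqrt(11 )/11, sqrt(11) /4, 1, sqrt( 6 ), sqrt( 6 ), sqrt(6 ), sqrt(7),  sqrt(7), E, sqrt(10),  5.05,6,6.01, 9, 4*pi] 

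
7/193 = 7/193  =  0.04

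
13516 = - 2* ( - 6758)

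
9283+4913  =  14196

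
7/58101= 7/58101 =0.00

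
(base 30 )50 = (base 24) 66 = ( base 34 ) 4e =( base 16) 96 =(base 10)150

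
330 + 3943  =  4273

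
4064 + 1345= 5409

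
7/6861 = 7/6861 = 0.00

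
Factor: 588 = 2^2*3^1*7^2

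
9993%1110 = 3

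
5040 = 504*10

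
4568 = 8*571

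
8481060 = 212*40005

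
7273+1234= 8507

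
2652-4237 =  - 1585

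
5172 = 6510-1338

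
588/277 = 588/277 = 2.12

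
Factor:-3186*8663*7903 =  - 218125313154= - 2^1*3^3*7^1*59^1*1129^1*8663^1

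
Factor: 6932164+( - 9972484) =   -  2^6 * 3^1*5^1*3167^1   =  - 3040320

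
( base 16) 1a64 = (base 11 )5092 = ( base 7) 25461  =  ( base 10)6756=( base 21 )f6f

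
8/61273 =8/61273 =0.00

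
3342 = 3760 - 418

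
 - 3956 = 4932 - 8888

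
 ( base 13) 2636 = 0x154d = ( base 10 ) 5453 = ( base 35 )4FS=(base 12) 31a5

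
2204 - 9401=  - 7197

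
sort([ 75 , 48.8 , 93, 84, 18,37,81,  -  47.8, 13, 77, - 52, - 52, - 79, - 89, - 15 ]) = [ - 89, - 79, - 52, - 52,  -  47.8, -15, 13, 18, 37,48.8, 75,77, 81, 84, 93]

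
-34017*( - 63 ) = 2143071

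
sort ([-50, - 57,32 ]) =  [ -57,-50, 32]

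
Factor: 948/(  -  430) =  - 2^1*3^1 *5^( - 1)*43^( - 1)*79^1 = -474/215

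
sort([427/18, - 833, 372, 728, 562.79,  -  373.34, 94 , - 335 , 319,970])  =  [ - 833, - 373.34, - 335, 427/18, 94,319, 372, 562.79 , 728, 970 ] 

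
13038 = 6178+6860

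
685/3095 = 137/619 = 0.22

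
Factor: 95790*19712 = 1888212480 = 2^9*3^1*5^1*7^1*11^1*31^1*103^1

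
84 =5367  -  5283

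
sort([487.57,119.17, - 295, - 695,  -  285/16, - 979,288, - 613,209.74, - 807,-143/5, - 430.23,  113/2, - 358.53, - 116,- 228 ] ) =[ - 979, - 807, - 695 , - 613, - 430.23, - 358.53, - 295  , - 228, - 116, - 143/5, - 285/16,  113/2,  119.17,209.74,288 , 487.57] 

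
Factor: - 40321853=- 11^1 *13^1*281971^1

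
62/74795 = 62/74795 =0.00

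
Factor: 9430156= 2^2*19^1*167^1*743^1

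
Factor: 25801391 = 7^2*11^1*47869^1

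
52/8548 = 13/2137 = 0.01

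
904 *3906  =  3531024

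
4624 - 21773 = -17149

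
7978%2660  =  2658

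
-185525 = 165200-350725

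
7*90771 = 635397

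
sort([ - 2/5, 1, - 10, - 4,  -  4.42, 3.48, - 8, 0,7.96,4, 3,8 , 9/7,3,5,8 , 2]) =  [-10, - 8 , - 4.42, - 4,-2/5, 0 , 1,9/7, 2, 3, 3,  3.48, 4, 5, 7.96, 8,8]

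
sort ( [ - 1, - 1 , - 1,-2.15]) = [  -  2.15,-1, - 1,  -  1] 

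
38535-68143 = - 29608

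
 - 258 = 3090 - 3348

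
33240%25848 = 7392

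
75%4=3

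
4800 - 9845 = -5045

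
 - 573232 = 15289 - 588521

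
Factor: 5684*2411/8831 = 2^2*7^2*29^1*2411^1*8831^( - 1) =13704124/8831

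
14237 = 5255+8982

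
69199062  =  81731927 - 12532865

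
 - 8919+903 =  - 8016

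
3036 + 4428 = 7464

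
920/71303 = 920/71303 = 0.01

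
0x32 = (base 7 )101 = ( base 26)1o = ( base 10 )50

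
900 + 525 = 1425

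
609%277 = 55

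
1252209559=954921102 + 297288457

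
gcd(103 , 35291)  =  1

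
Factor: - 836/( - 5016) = 2^ (-1)*3^( - 1)  =  1/6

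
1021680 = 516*1980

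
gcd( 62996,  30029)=1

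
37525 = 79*475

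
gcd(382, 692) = 2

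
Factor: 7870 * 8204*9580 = 2^5*5^2*7^1*293^1*479^1*787^1 = 618537298400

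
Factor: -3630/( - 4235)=6/7 = 2^1* 3^1*7^( - 1)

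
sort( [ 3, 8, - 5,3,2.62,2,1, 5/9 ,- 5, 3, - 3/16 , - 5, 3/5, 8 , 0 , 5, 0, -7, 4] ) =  [ - 7, - 5, - 5, - 5, - 3/16 , 0, 0, 5/9,3/5, 1, 2, 2.62,3, 3,3, 4 , 5, 8, 8 ] 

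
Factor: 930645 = 3^2 * 5^1 * 20681^1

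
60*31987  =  1919220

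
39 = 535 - 496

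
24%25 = 24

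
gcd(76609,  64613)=1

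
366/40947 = 122/13649 = 0.01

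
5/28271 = 5/28271  =  0.00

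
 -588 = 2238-2826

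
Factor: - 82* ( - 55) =4510 = 2^1*5^1*11^1*41^1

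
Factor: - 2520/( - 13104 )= 2^( - 1 )*5^1 * 13^( - 1 )=5/26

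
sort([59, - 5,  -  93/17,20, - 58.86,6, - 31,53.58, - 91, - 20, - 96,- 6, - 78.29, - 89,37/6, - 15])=[ - 96,  -  91, - 89 , - 78.29, - 58.86  , - 31,  -  20, - 15, - 6, - 93/17,- 5 , 6,37/6, 20,53.58,59] 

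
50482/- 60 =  - 842 + 19/30 = - 841.37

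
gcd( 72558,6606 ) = 18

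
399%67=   64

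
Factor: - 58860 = -2^2*3^3 *5^1*109^1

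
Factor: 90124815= 3^1*5^1 * 11^1*546211^1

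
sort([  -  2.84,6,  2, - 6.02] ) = [-6.02, - 2.84,2, 6 ] 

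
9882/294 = 1647/49 = 33.61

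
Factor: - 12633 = -3^1*4211^1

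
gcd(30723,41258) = 49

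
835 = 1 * 835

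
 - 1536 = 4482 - 6018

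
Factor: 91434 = 2^1*3^1*7^2*311^1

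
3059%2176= 883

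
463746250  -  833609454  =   - 369863204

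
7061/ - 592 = - 7061/592 =- 11.93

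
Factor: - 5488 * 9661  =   - 53019568 = - 2^4*7^3* 9661^1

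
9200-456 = 8744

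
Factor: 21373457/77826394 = 2^( - 1) *7^2*19^(-1 )*37^1*11789^1*2048063^ (-1) 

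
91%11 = 3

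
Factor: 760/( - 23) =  - 2^3  *5^1*19^1*23^( - 1) 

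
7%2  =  1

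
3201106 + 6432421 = 9633527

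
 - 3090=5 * ( - 618 ) 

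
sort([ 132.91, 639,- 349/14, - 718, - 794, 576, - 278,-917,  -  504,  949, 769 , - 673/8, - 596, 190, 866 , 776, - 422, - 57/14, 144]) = [ - 917,-794,  -  718,-596, -504, - 422,  -  278, - 673/8, - 349/14, - 57/14,132.91,144, 190, 576,639,769,776, 866, 949]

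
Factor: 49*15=735= 3^1*5^1*7^2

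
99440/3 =33146+2/3  =  33146.67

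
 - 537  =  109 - 646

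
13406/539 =13406/539=24.87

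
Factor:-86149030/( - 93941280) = 2^( - 4)*3^ ( - 2) * 11^1*17^1*23^1*89^(-1 ) * 733^( - 1)*2003^1  =  8614903/9394128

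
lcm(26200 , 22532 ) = 1126600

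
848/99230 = 424/49615 = 0.01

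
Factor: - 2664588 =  -2^2*3^1*233^1 * 953^1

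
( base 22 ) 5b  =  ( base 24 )51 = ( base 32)3P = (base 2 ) 1111001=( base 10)121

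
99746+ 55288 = 155034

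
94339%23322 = 1051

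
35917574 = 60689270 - 24771696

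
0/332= 0 = 0.00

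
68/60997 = 68/60997= 0.00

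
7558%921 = 190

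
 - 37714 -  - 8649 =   -  29065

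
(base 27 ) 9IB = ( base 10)7058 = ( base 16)1B92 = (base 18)13e2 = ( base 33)6FT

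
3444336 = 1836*1876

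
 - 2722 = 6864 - 9586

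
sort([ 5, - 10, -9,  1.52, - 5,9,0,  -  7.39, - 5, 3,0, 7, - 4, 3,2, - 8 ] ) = [ - 10,-9, - 8,-7.39, - 5,-5,-4,  0, 0, 1.52, 2, 3,3, 5, 7, 9] 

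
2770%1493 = 1277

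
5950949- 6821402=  - 870453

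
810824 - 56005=754819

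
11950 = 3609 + 8341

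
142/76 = 1  +  33/38 = 1.87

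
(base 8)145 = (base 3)10202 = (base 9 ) 122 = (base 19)56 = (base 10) 101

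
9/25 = 9/25 = 0.36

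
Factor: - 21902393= -59^1*371227^1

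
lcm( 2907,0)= 0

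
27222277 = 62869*433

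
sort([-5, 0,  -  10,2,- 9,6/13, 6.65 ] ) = [ - 10,  -  9, - 5,0,  6/13,2 , 6.65] 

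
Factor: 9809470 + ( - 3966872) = 5842598 = 2^1 * 23^1*157^1*809^1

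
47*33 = 1551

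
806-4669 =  - 3863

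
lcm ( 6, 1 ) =6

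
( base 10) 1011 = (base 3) 1101110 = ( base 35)sv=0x3F3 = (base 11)83a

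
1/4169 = 1/4169 = 0.00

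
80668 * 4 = 322672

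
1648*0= 0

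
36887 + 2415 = 39302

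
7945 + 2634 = 10579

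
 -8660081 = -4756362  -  3903719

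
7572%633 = 609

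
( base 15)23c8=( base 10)7613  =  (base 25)c4d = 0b1110110111101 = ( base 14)2ABB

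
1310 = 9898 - 8588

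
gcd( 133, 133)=133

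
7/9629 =7/9629= 0.00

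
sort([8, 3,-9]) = [ - 9,  3, 8]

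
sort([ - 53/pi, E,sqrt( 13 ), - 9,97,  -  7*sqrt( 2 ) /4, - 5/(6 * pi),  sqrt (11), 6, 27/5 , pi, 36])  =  [ - 53/pi, - 9, - 7*sqrt(2 ) /4,-5/(6* pi ), E, pi,sqrt(11) , sqrt(13),  27/5, 6, 36,97]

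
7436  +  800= 8236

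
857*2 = 1714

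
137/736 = 137/736=0.19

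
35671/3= 35671/3 = 11890.33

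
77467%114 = 61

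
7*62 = 434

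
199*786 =156414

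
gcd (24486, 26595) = 3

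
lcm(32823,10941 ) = 32823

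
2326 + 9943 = 12269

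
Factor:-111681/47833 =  - 3^2*31^( - 1 )*1543^( - 1)*12409^1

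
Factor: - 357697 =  - 17^1*53^1*397^1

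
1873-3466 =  - 1593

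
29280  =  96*305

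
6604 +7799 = 14403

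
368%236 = 132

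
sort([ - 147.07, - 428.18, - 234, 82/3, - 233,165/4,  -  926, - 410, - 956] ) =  [ - 956,-926, - 428.18, - 410, - 234, - 233,-147.07, 82/3,165/4] 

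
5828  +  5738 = 11566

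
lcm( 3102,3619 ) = 21714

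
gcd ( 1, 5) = 1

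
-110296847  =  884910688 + -995207535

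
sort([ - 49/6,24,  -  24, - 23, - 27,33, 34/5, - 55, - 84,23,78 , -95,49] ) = [ - 95 ,- 84, - 55,  -  27,  -  24,- 23, - 49/6, 34/5, 23,24,33,49,78]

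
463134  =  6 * 77189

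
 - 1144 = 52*( - 22)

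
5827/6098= 5827/6098 = 0.96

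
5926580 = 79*75020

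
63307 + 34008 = 97315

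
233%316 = 233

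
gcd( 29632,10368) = 64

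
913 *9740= 8892620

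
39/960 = 13/320 = 0.04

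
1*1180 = 1180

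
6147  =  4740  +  1407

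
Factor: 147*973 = 143031= 3^1 * 7^3*139^1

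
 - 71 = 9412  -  9483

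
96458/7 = 13779 + 5/7= 13779.71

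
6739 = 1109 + 5630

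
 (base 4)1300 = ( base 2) 1110000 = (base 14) 80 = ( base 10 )112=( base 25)4c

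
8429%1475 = 1054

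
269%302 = 269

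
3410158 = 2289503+1120655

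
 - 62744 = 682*( - 92)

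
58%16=10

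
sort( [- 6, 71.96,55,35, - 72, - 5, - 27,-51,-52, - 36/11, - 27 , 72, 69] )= [ - 72 , - 52,-51, - 27, - 27, - 6, - 5, - 36/11,35,55, 69 , 71.96,72] 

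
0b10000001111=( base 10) 1039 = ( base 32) 10F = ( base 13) 61C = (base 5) 13124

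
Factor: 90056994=2^1 * 3^1*15009499^1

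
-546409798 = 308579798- 854989596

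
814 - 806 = 8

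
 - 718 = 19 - 737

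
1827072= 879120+947952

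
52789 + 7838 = 60627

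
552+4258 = 4810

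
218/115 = 218/115=1.90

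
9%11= 9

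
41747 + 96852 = 138599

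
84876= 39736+45140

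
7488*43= 321984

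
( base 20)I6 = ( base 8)556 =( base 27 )DF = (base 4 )11232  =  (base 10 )366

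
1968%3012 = 1968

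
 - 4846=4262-9108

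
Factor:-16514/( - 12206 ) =23/17 = 17^(-1)*23^1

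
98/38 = 2+11/19 = 2.58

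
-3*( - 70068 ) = 210204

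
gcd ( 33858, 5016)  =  1254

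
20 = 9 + 11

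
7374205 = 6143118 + 1231087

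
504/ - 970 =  - 1+ 233/485 = - 0.52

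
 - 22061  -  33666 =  - 55727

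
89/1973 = 89/1973 =0.05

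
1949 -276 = 1673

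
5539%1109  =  1103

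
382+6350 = 6732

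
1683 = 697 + 986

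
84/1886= 42/943 =0.04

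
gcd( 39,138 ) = 3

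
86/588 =43/294 = 0.15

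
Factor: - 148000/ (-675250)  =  2^4*73^( - 1) = 16/73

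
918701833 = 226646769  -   - 692055064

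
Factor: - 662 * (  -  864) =571968 =2^6*3^3*331^1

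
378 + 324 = 702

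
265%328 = 265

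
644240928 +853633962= 1497874890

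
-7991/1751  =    -  5 + 764/1751 = - 4.56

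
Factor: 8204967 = 3^2*911663^1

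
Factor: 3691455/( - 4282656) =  - 1230485/1427552 = -2^( - 5 ) * 5^1*7^( - 1)*6373^( -1 )*246097^1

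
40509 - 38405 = 2104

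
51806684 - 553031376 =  - 501224692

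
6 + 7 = 13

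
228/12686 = 114/6343 = 0.02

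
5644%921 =118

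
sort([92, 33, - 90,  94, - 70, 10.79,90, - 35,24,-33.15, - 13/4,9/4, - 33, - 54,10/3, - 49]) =[ - 90, - 70, - 54, - 49, - 35, - 33.15, - 33 , - 13/4,9/4,10/3,10.79,24, 33,90, 92,94]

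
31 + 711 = 742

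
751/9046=751/9046 = 0.08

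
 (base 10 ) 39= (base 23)1g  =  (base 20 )1J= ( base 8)47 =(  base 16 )27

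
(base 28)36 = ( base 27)39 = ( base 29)33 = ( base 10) 90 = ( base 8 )132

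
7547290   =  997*7570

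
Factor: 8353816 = 2^3*1044227^1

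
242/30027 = 242/30027 = 0.01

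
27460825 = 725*37877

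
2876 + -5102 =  - 2226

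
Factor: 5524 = 2^2*1381^1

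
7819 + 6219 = 14038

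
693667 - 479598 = 214069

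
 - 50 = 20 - 70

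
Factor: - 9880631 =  -41^1 * 53^1*4547^1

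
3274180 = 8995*364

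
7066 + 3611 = 10677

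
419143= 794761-375618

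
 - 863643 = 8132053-8995696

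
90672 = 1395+89277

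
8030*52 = 417560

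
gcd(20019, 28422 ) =3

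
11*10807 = 118877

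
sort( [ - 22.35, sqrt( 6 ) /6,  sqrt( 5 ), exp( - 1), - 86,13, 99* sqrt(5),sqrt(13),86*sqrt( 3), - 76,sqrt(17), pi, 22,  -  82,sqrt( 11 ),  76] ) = [ - 86, -82 , - 76,  -  22.35, exp( - 1) , sqrt( 6) /6,sqrt( 5),pi,sqrt (11), sqrt(13), sqrt(17 ), 13,  22,  76, 86*sqrt(3),99*sqrt( 5 )]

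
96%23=4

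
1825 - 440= 1385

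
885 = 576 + 309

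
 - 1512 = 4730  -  6242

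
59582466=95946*621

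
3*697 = 2091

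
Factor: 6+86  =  2^2 * 23^1 = 92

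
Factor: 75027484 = 2^2*7^1*2679553^1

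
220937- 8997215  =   - 8776278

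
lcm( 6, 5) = 30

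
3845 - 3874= - 29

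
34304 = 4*8576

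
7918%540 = 358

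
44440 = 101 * 440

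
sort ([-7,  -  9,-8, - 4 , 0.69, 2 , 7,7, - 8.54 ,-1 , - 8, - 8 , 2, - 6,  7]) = [-9 , - 8.54 , - 8, - 8,- 8, - 7,  -  6, - 4 ,  -  1,  0.69,  2, 2,7 , 7, 7]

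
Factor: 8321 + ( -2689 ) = 5632 = 2^9*11^1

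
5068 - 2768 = 2300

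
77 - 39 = 38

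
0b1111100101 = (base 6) 4341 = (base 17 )37b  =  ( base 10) 997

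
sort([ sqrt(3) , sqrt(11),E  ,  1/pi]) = [1/pi,  sqrt(3) , E,sqrt( 11) ]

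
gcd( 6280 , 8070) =10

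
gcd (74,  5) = 1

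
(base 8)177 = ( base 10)127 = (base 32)3v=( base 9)151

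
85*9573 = 813705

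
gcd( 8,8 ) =8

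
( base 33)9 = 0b1001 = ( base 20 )9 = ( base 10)9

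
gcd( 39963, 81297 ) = 3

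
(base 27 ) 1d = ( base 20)20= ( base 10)40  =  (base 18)24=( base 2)101000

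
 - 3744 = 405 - 4149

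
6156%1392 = 588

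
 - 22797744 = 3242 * ( -7032) 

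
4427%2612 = 1815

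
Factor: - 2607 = - 3^1*11^1*79^1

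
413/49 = 8 + 3/7 =8.43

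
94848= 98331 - 3483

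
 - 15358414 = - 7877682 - 7480732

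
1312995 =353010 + 959985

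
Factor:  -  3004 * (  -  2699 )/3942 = 4053898/1971= 2^1*3^(  -  3 )*73^ ( - 1)*751^1*2699^1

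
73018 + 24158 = 97176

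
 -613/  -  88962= 613/88962  =  0.01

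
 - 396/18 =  - 22  =  - 22.00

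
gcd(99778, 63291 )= 1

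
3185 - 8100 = -4915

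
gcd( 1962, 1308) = 654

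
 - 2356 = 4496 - 6852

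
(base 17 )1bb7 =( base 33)7K3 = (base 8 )20136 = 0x205E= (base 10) 8286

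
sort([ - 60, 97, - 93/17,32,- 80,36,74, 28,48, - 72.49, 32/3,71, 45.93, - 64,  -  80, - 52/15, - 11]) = [ - 80 , - 80, - 72.49, - 64, - 60, -11,-93/17, - 52/15, 32/3,28,32, 36,45.93, 48,71, 74,97] 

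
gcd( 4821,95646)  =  3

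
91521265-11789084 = 79732181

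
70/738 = 35/369 = 0.09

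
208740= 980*213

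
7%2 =1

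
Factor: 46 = 2^1*23^1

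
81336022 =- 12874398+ 94210420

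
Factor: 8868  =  2^2*3^1*739^1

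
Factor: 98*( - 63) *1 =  - 2^1 * 3^2* 7^3= -6174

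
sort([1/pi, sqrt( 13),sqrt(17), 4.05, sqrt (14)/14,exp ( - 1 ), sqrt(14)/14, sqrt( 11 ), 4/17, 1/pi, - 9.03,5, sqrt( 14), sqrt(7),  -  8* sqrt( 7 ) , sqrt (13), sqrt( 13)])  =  [ -8*sqrt(7 ) , - 9.03, 4/17, sqrt(14 )/14,sqrt( 14)/14, 1/pi, 1/pi, exp( - 1 ), sqrt (7),sqrt (11 ), sqrt (13), sqrt(13), sqrt(13 ), sqrt ( 14 ), 4.05 , sqrt (17 ), 5 ]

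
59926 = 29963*2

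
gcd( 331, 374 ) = 1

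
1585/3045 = 317/609 = 0.52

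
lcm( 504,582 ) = 48888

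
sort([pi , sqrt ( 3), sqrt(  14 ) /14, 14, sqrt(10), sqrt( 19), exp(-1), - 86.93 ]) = [ - 86.93, sqrt( 14)/14, exp(  -  1),  sqrt(3), pi, sqrt(10) , sqrt( 19 ) , 14]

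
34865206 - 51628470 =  - 16763264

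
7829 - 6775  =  1054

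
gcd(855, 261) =9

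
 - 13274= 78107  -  91381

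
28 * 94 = 2632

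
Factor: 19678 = 2^1*9839^1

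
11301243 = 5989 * 1887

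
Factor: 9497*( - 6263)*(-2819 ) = 2819^1*6263^1 * 9497^1 = 167673305309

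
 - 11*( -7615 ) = 83765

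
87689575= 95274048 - 7584473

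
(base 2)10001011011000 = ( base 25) e6k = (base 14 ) 3372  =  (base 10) 8920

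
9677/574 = 16 + 493/574 = 16.86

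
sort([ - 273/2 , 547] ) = [ - 273/2, 547] 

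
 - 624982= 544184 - 1169166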